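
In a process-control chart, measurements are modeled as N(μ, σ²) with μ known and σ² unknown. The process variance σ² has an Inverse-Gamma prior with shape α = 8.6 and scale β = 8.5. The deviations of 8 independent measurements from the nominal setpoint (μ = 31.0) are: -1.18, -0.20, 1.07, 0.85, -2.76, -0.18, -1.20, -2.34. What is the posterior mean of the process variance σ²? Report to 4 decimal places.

1.5028

With known mean μ and an Inverse-Gamma(α, β) prior on σ², the Normal likelihood is conjugate: posterior is Inv-Gamma(α + n/2, β + Σ(xᵢ−μ)²/2).
Σ(xᵢ−μ)² = (-1.18)² + (-0.20)² + (1.07)² + (0.85)² + (-2.76)² + (-0.18)² + (-1.20)² + (-2.34)² = 17.8654.
Posterior: Inv-Gamma(8.6 + 8/2, 8.5 + 17.8654/2) = Inv-Gamma(12.60, 17.43270).
E[σ²|data] = β/(α−1) = 17.43270/11.60 = 1.5028.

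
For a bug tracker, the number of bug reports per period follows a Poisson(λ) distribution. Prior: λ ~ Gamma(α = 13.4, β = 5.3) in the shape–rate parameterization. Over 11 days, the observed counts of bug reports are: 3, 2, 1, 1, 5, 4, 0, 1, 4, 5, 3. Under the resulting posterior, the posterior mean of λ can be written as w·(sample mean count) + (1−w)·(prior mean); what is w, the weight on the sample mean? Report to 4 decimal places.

With a Gamma(shape α, rate β) prior, the Poisson likelihood is conjugate: the posterior is Gamma(α + ΣXᵢ, β + n).
Posterior mean = (α₀+S)/(β₀+n) = [n/(β₀+n)]·(S/n) + [β₀/(β₀+n)]·(α₀/β₀), so only n and β₀ enter the weight.
Weight on data w = n/(β₀+n) = 11/(5.3+11) = 11/16.3 = 0.6748.

0.6748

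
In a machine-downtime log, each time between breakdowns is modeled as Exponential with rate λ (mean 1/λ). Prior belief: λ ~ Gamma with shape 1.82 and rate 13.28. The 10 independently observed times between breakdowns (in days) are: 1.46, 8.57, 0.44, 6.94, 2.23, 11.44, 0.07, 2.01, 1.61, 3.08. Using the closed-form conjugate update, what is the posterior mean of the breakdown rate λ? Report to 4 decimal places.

0.2312

With a Gamma(shape α, rate β) prior on the exponential rate λ, the posterior after n observations with total T = Σxᵢ is Gamma(α+n, β+T).
Sum of observations T = 37.85 days; n = 10.
Posterior: Gamma(1.82+10, 13.28+37.85) = Gamma(11.82, 51.13).
Posterior mean of λ = α/β = 11.82/51.13 = 0.2312.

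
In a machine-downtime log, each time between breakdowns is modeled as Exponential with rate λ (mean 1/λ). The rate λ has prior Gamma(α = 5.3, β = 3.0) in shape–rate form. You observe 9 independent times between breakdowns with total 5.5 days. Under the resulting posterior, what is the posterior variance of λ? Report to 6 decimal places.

0.197924

With a Gamma(shape α, rate β) prior on the exponential rate λ, the posterior after n observations with total T = Σxᵢ is Gamma(α+n, β+T).
Posterior: Gamma(5.3+9, 3.0+5.5) = Gamma(14.3, 8.5).
Var = α/β² = 0.197924.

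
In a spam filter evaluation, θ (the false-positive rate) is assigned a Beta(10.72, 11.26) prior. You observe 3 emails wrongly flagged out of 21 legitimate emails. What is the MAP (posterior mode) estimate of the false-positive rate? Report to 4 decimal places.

0.3104

The Beta prior is conjugate to a Binomial/Bernoulli likelihood; the update adds successes to α and failures to β.
Posterior: Beta(α+k, β+n−k) = Beta(10.72+3, 11.26+18) = Beta(13.72, 29.26).
Mode of Beta(a,b) for a,b>1 is (a−1)/(a+b−2) = 12.72/40.98 = 0.3104.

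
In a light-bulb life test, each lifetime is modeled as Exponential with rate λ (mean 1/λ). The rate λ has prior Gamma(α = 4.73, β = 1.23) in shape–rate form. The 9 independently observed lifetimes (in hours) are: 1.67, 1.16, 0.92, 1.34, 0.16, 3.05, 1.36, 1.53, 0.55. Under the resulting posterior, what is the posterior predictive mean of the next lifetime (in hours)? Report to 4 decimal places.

1.0189

With a Gamma(shape α, rate β) prior on the exponential rate λ, the posterior after n observations with total T = Σxᵢ is Gamma(α+n, β+T).
Sum of observations T = 11.74 hours; n = 9.
Posterior: Gamma(4.73+9, 1.23+11.74) = Gamma(13.73, 12.97).
The predictive distribution for the next observation is Lomax; its mean is β/(α−1) = 12.97/12.73 = 1.0189.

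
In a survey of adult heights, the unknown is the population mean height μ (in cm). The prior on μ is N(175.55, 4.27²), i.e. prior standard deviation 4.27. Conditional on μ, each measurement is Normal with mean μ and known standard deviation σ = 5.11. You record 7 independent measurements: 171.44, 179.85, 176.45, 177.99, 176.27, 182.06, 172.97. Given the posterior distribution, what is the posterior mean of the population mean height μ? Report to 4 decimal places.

For Normal data with known variance σ², a Normal(μ₀, σ₀²) prior on μ is conjugate. Posterior precision = 1/σ₀² + n/σ²; posterior mean is the precision-weighted average of μ₀ and x̄.
Σxᵢ = 171.44 + 179.85 + 176.45 + 177.99 + 176.27 + 182.06 + 172.97 = 1237.03, so n·x̄ = 1237.03.
σ₀² = 4.27² = 18.2329, σ² = 5.11² = 26.1121; σ² + n·σ₀² = 26.1121 + 7·18.2329 = 153.7424.
Posterior mean = (μ₀/σ₀² + n·x̄/σ²)/(1/σ₀² + n/σ²) = (σ²·μ₀ + σ₀²·n·x̄)/(σ² + n·σ₀²) = (26.1121·175.55 + 18.2329·1237.03)/153.7424 = 27138.623442/153.7424 = 176.5201.

176.5201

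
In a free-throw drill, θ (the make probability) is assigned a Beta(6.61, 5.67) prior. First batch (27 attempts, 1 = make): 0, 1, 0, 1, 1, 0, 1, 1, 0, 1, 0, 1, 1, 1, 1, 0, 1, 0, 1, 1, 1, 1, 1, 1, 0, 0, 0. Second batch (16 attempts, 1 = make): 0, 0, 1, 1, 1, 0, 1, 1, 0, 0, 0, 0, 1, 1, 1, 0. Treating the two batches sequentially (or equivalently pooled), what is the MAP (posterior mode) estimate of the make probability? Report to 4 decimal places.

The Beta prior is conjugate to a Binomial/Bernoulli likelihood; the update adds successes to α and failures to β.
After batch 1: Beta(6.61+17, 5.67+10) = Beta(23.61, 15.67).
After batch 2: Beta(23.61+8, 15.67+8) = Beta(31.61, 23.67).
Mode of Beta(a,b) for a,b>1 is (a−1)/(a+b−2) = 30.61/53.28 = 0.5745.

0.5745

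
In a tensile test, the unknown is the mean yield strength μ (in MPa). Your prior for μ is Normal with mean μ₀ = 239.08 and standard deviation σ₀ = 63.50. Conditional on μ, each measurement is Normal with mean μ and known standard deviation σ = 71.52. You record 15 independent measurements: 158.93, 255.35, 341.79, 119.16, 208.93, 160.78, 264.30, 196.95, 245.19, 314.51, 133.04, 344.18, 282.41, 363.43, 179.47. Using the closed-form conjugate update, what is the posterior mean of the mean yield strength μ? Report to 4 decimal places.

For Normal data with known variance σ², a Normal(μ₀, σ₀²) prior on μ is conjugate. Posterior precision = 1/σ₀² + n/σ²; posterior mean is the precision-weighted average of μ₀ and x̄.
Σxᵢ = 158.93 + 255.35 + 341.79 + 119.16 + 208.93 + 160.78 + 264.30 + 196.95 + 245.19 + 314.51 + 133.04 + 344.18 + 282.41 + 363.43 + 179.47 = 3568.42, so n·x̄ = 3568.42.
σ₀² = 63.50² = 4032.25, σ² = 71.52² = 5115.1104; σ² + n·σ₀² = 5115.1104 + 15·4032.25 = 65598.8604.
Posterior mean = (μ₀/σ₀² + n·x̄/σ²)/(1/σ₀² + n/σ²) = (σ²·μ₀ + σ₀²·n·x̄)/(σ² + n·σ₀²) = (5115.1104·239.08 + 4032.25·3568.42)/65598.8604 = 15611682.139432/65598.8604 = 237.9871.

237.9871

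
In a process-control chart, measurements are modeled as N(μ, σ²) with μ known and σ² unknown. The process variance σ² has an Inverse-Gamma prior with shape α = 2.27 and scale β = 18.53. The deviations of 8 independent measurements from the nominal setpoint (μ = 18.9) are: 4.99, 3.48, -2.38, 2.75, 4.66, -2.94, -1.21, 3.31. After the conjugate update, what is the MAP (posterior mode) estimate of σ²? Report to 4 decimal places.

8.9461

With known mean μ and an Inverse-Gamma(α, β) prior on σ², the Normal likelihood is conjugate: posterior is Inv-Gamma(α + n/2, β + Σ(xᵢ−μ)²/2).
Σ(xᵢ−μ)² = (4.99)² + (3.48)² + (-2.38)² + (2.75)² + (4.66)² + (-2.94)² + (-1.21)² + (3.31)² = 93.0168.
Posterior: Inv-Gamma(2.27 + 8/2, 18.53 + 93.0168/2) = Inv-Gamma(6.27, 65.03840).
Mode = β/(α+1) = 65.03840/7.27 = 8.9461.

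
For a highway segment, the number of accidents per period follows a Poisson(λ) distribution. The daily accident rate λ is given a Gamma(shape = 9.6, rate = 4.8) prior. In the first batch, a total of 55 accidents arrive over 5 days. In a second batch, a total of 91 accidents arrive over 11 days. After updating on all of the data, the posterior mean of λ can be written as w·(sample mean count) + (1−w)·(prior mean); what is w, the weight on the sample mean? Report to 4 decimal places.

With a Gamma(shape α, rate β) prior, the Poisson likelihood is conjugate: the posterior is Gamma(α + ΣXᵢ, β + n).
Total number of days: n = 5 + 11 = 16.
Posterior mean = (α₀+S)/(β₀+n) = [n/(β₀+n)]·(S/n) + [β₀/(β₀+n)]·(α₀/β₀), so only n and β₀ enter the weight.
Weight on data w = n/(β₀+n) = 16/(4.8+16) = 16/20.8 = 0.7692.

0.7692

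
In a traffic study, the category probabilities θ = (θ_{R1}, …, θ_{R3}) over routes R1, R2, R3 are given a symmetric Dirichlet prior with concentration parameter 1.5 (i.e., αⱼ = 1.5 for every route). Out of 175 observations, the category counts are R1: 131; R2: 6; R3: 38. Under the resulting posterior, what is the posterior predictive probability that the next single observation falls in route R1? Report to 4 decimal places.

0.7382

The Dirichlet prior is conjugate to the Multinomial likelihood: each posterior αⱼ = prior αⱼ + observed count nⱼ.
Posterior concentration: (132.5, 7.5, 39.5), total = 179.5.
P(next = R1 | data) = α_{R1}/Σα = 0.7382.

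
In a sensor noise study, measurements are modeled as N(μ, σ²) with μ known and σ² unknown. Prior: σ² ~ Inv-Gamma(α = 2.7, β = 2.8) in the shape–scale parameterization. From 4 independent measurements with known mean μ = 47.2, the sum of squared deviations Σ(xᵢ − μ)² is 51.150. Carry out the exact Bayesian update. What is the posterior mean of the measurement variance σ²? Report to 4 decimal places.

With known mean μ and an Inverse-Gamma(α, β) prior on σ², the Normal likelihood is conjugate: posterior is Inv-Gamma(α + n/2, β + Σ(xᵢ−μ)²/2).
Posterior: Inv-Gamma(2.7 + 4/2, 2.8 + 51.150/2) = Inv-Gamma(4.70, 28.3750).
E[σ²|data] = β/(α−1) = 28.3750/3.70 = 7.6689.

7.6689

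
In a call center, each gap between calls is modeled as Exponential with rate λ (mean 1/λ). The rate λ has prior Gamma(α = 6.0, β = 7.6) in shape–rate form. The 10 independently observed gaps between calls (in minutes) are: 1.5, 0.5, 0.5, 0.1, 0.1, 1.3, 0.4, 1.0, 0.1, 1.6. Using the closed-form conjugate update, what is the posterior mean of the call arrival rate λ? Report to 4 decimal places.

With a Gamma(shape α, rate β) prior on the exponential rate λ, the posterior after n observations with total T = Σxᵢ is Gamma(α+n, β+T).
Sum of observations T = 7.1 minutes; n = 10.
Posterior: Gamma(6.0+10, 7.6+7.1) = Gamma(16.0, 14.7).
Posterior mean of λ = α/β = 16.0/14.7 = 1.0884.

1.0884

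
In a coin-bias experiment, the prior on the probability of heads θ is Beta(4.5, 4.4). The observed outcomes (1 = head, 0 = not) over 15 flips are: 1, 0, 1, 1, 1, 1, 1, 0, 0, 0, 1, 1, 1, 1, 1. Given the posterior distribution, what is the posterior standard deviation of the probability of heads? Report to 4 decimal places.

The Beta prior is conjugate to a Binomial/Bernoulli likelihood; the update adds successes to α and failures to β.
Posterior: Beta(α+k, β+n−k) = Beta(4.5+11, 4.4+4) = Beta(15.5, 8.4).
Var = αβ/((α+β)²(α+β+1)) = 15.5·8.4/(23.9²·24.9) = 0.00915410; SD = √0.00915410 = 0.0957.

0.0957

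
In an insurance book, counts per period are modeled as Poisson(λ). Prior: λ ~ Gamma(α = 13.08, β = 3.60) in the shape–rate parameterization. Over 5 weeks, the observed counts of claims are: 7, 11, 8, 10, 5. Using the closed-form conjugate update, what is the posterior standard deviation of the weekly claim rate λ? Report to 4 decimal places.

0.8551

With a Gamma(shape α, rate β) prior, the Poisson likelihood is conjugate: the posterior is Gamma(α + ΣXᵢ, β + n).
Sum of counts S = 41 over n = 5 weeks.
Posterior: Gamma(α+S, β+n) = Gamma(13.08+41, 3.60+5) = Gamma(54.08, 8.60).
SD = √α/β = √54.08/8.60 = 0.8551.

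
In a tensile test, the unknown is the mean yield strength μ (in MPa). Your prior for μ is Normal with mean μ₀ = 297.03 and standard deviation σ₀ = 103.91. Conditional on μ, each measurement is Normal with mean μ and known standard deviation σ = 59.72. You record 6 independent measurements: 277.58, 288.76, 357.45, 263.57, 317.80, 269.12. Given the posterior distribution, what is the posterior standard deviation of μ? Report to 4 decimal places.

23.7360

For Normal data with known variance σ², a Normal(μ₀, σ₀²) prior on μ is conjugate. Posterior precision = 1/σ₀² + n/σ²; posterior mean is the precision-weighted average of μ₀ and x̄.
σ₀² = 103.91² = 10797.2881, σ² = 59.72² = 3566.4784; σ² + n·σ₀² = 3566.4784 + 6·10797.2881 = 68350.207.
Posterior precision = 1/σ₀² + n/σ² = 1/10797.2881 + 6/3566.4784 = (σ² + n·σ₀²)/(σ₀²σ²) = 68350.207/(10797.2881·3566.4784); posterior variance σₙ² = σ₀²σ²/(σ² + n·σ₀²) = 10797.2881·3566.4784/68350.207 = 563.396901.
Posterior SD = √σₙ² = √(10797.2881·3566.4784/68350.207) = 23.7360.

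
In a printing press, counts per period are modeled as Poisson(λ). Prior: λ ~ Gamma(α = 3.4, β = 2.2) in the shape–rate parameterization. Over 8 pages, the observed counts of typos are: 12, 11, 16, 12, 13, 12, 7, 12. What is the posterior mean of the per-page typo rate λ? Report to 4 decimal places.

9.6471

With a Gamma(shape α, rate β) prior, the Poisson likelihood is conjugate: the posterior is Gamma(α + ΣXᵢ, β + n).
Sum of counts S = 95 over n = 8 pages.
Posterior: Gamma(α+S, β+n) = Gamma(3.4+95, 2.2+8) = Gamma(98.4, 10.2).
Posterior mean = α/β = 98.4/10.2 = 9.6471.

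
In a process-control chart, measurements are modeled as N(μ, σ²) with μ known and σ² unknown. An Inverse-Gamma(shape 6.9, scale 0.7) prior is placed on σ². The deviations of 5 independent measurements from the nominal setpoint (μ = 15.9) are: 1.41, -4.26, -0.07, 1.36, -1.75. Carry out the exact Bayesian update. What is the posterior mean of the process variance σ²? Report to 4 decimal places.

With known mean μ and an Inverse-Gamma(α, β) prior on σ², the Normal likelihood is conjugate: posterior is Inv-Gamma(α + n/2, β + Σ(xᵢ−μ)²/2).
Σ(xᵢ−μ)² = (1.41)² + (-4.26)² + (-0.07)² + (1.36)² + (-1.75)² = 25.0527.
Posterior: Inv-Gamma(6.9 + 5/2, 0.7 + 25.0527/2) = Inv-Gamma(9.40, 13.22635).
E[σ²|data] = β/(α−1) = 13.22635/8.40 = 1.5746.

1.5746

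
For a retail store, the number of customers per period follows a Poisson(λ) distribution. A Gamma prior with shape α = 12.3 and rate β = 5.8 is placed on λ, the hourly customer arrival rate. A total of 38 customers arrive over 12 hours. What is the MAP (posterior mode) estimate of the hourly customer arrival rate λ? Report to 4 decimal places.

With a Gamma(shape α, rate β) prior, the Poisson likelihood is conjugate: the posterior is Gamma(α + ΣXᵢ, β + n).
Posterior: Gamma(α+S, β+n) = Gamma(12.3+38, 5.8+12) = Gamma(50.3, 17.8).
Mode of Gamma(α,β) for α≥1 is (α−1)/β = 49.3/17.8 = 2.7697.

2.7697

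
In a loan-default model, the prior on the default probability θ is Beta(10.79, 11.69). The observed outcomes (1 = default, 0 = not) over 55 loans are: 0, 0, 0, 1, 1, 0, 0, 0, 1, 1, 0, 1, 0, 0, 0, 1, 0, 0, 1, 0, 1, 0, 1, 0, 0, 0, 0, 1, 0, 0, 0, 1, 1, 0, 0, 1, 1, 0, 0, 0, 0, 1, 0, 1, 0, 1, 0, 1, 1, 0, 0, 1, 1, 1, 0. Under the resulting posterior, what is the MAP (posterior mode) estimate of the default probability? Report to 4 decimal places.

The Beta prior is conjugate to a Binomial/Bernoulli likelihood; the update adds successes to α and failures to β.
Posterior: Beta(α+k, β+n−k) = Beta(10.79+22, 11.69+33) = Beta(32.79, 44.69).
Mode of Beta(a,b) for a,b>1 is (a−1)/(a+b−2) = 31.79/75.48 = 0.4212.

0.4212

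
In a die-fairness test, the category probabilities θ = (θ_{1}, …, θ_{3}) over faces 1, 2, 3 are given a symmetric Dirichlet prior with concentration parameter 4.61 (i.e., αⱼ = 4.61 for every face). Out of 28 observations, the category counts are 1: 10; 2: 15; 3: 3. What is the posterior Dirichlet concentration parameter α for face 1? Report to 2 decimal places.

The Dirichlet prior is conjugate to the Multinomial likelihood: each posterior αⱼ = prior αⱼ + observed count nⱼ.
Posterior concentration: (14.61, 19.61, 7.61), total = 41.83.
α_{1} = 4.61 + 10 = 14.61.

14.61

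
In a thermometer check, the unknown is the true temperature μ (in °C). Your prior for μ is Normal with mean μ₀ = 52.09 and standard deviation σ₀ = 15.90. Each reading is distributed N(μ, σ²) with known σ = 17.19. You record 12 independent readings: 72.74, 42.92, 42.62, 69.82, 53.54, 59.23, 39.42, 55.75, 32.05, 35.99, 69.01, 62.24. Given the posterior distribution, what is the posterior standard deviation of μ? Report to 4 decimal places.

4.7370

For Normal data with known variance σ², a Normal(μ₀, σ₀²) prior on μ is conjugate. Posterior precision = 1/σ₀² + n/σ²; posterior mean is the precision-weighted average of μ₀ and x̄.
σ₀² = 15.90² = 252.81, σ² = 17.19² = 295.4961; σ² + n·σ₀² = 295.4961 + 12·252.81 = 3329.2161.
Posterior precision = 1/σ₀² + n/σ² = 1/252.81 + 12/295.4961 = (σ² + n·σ₀²)/(σ₀²σ²) = 3329.2161/(252.81·295.4961); posterior variance σₙ² = σ₀²σ²/(σ² + n·σ₀²) = 252.81·295.4961/3329.2161 = 22.439027.
Posterior SD = √σₙ² = √(252.81·295.4961/3329.2161) = 4.7370.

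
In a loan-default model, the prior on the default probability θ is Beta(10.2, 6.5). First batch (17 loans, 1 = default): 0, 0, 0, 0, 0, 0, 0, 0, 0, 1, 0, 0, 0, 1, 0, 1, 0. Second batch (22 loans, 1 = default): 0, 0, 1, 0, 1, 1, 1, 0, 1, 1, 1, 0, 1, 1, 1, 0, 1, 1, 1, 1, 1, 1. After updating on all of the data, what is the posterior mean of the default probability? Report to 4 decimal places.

The Beta prior is conjugate to a Binomial/Bernoulli likelihood; the update adds successes to α and failures to β.
After batch 1: Beta(10.2+3, 6.5+14) = Beta(13.2, 20.5).
After batch 2: Beta(13.2+16, 20.5+6) = Beta(29.2, 26.5).
Posterior mean = α/(α+β) = 29.2/55.7 = 0.5242.

0.5242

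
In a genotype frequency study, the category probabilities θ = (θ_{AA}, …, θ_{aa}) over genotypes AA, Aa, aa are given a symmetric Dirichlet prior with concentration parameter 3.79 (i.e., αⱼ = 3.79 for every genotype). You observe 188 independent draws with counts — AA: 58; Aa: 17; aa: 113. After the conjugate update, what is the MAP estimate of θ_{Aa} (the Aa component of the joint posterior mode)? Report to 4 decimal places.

0.1008

The Dirichlet prior is conjugate to the Multinomial likelihood: each posterior αⱼ = prior αⱼ + observed count nⱼ.
Posterior concentration: (61.79, 20.79, 116.79), total = 199.37.
Joint mode component: (α_{Aa}−1)/(Σα−K) = 19.79/196.37 = 0.1008.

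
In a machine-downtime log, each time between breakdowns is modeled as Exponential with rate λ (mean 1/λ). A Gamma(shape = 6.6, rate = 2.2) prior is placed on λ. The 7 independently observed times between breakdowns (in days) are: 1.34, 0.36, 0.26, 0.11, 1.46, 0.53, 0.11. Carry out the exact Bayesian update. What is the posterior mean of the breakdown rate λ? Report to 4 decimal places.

2.1350

With a Gamma(shape α, rate β) prior on the exponential rate λ, the posterior after n observations with total T = Σxᵢ is Gamma(α+n, β+T).
Sum of observations T = 4.17 days; n = 7.
Posterior: Gamma(6.6+7, 2.2+4.17) = Gamma(13.6, 6.37).
Posterior mean of λ = α/β = 13.6/6.37 = 2.1350.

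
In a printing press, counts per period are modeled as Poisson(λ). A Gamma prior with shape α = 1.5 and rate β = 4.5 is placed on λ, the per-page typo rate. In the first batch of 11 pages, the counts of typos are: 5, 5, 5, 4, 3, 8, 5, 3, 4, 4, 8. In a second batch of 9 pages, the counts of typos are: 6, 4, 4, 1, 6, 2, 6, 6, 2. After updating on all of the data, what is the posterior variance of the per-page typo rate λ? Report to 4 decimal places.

0.1541

With a Gamma(shape α, rate β) prior, the Poisson likelihood is conjugate: the posterior is Gamma(α + ΣXᵢ, β + n).
Batch 1: sum of counts S = 54 over n = 11 pages.
After batch 1: Gamma(α+S, β+n) = Gamma(1.5+54, 4.5+11) = Gamma(55.5, 15.5).
Batch 2: sum of counts S = 37 over n = 9 pages.
After batch 2: Gamma(α+S, β+n) = Gamma(55.5+37, 15.5+9) = Gamma(92.5, 24.5).
Var = α/β² = 92.5/24.5² = 0.1541.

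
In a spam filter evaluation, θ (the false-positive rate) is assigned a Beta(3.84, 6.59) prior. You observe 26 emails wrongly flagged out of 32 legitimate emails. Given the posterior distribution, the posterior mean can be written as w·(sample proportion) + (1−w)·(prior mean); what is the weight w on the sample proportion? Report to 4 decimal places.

The Beta prior is conjugate to a Binomial/Bernoulli likelihood; the update adds successes to α and failures to β.
Posterior mean = (α₀+k)/(α₀+β₀+n) = [n/(α₀+β₀+n)]·(k/n) + [(α₀+β₀)/(α₀+β₀+n)]·α₀/(α₀+β₀), so only n and the prior enter the weight.
The weight on the data is w = n/(α₀+β₀+n) = 32/(3.84+6.59+32) = 32/42.43 = 0.7542.

0.7542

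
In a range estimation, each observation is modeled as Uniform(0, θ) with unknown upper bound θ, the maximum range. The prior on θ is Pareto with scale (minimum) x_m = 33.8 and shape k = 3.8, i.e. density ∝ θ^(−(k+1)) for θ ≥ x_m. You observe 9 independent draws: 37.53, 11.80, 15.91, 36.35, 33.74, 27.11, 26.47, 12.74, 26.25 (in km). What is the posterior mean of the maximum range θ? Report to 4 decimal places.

A Pareto(scale x_m, shape k) prior on the upper bound θ of Uniform(0, θ) is conjugate: posterior is Pareto(max(x_m, max xᵢ), k + n).
Sample maximum = 37.53; prior scale x_m = 33.8 → posterior scale = max = 37.53.
Posterior shape = 3.8 + 9 = 12.8.
E[θ|data] = k·x_m/(k−1) = 12.8·37.53/11.8 = 40.7105.

40.7105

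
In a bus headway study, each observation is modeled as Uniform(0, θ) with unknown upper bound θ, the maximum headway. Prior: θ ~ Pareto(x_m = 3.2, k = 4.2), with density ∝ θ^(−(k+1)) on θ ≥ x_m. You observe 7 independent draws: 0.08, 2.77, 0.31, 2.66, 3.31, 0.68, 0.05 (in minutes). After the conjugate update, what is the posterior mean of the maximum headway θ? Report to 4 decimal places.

3.6345

A Pareto(scale x_m, shape k) prior on the upper bound θ of Uniform(0, θ) is conjugate: posterior is Pareto(max(x_m, max xᵢ), k + n).
Sample maximum = 3.31; prior scale x_m = 3.2 → posterior scale = max = 3.31.
Posterior shape = 4.2 + 7 = 11.2.
E[θ|data] = k·x_m/(k−1) = 11.2·3.31/10.2 = 3.6345.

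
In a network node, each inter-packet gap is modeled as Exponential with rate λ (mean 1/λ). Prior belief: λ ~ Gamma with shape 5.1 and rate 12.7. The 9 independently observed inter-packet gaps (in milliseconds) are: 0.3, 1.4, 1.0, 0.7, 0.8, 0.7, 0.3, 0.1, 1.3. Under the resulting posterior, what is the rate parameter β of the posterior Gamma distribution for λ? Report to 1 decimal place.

With a Gamma(shape α, rate β) prior on the exponential rate λ, the posterior after n observations with total T = Σxᵢ is Gamma(α+n, β+T).
Sum of observations T = 6.6 milliseconds; n = 9.
Posterior: Gamma(5.1+9, 12.7+6.6) = Gamma(14.1, 19.3).
Posterior β = 19.3.

19.3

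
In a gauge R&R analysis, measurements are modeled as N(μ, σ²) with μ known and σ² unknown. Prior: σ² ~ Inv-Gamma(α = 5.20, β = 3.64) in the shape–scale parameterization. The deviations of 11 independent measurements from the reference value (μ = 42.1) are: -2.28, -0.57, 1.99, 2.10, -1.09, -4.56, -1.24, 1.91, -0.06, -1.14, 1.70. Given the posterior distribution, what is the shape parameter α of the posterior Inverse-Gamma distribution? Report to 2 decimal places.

With known mean μ and an Inverse-Gamma(α, β) prior on σ², the Normal likelihood is conjugate: posterior is Inv-Gamma(α + n/2, β + Σ(xᵢ−μ)²/2).
Σ(xᵢ−μ)² = (-2.28)² + (-0.57)² + (1.99)² + (2.10)² + (-1.09)² + (-4.56)² + (-1.24)² + (1.91)² + (-0.06)² + (-1.14)² + (1.70)² = 45.2540.
Posterior: Inv-Gamma(5.20 + 11/2, 3.64 + 45.2540/2) = Inv-Gamma(10.70, 26.26700).
Posterior α = 10.70.

10.70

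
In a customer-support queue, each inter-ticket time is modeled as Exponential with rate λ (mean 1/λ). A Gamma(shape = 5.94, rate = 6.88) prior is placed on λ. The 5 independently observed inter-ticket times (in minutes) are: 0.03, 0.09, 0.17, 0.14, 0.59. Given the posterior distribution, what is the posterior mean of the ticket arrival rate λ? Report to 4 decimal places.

1.3848

With a Gamma(shape α, rate β) prior on the exponential rate λ, the posterior after n observations with total T = Σxᵢ is Gamma(α+n, β+T).
Sum of observations T = 1.02 minutes; n = 5.
Posterior: Gamma(5.94+5, 6.88+1.02) = Gamma(10.94, 7.90).
Posterior mean of λ = α/β = 10.94/7.90 = 1.3848.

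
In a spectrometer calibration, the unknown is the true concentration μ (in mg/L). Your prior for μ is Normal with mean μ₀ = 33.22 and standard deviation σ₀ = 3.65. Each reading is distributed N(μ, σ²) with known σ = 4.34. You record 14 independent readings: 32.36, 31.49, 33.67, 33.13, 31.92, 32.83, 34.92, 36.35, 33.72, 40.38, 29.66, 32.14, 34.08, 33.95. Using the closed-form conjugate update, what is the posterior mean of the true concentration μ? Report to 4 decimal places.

33.5781

For Normal data with known variance σ², a Normal(μ₀, σ₀²) prior on μ is conjugate. Posterior precision = 1/σ₀² + n/σ²; posterior mean is the precision-weighted average of μ₀ and x̄.
Σxᵢ = 32.36 + 31.49 + 33.67 + 33.13 + 31.92 + 32.83 + 34.92 + 36.35 + 33.72 + 40.38 + 29.66 + 32.14 + 34.08 + 33.95 = 470.6, so n·x̄ = 470.6.
σ₀² = 3.65² = 13.3225, σ² = 4.34² = 18.8356; σ² + n·σ₀² = 18.8356 + 14·13.3225 = 205.3506.
Posterior mean = (μ₀/σ₀² + n·x̄/σ²)/(1/σ₀² + n/σ²) = (σ²·μ₀ + σ₀²·n·x̄)/(σ² + n·σ₀²) = (18.8356·33.22 + 13.3225·470.6)/205.3506 = 6895.287132/205.3506 = 33.5781.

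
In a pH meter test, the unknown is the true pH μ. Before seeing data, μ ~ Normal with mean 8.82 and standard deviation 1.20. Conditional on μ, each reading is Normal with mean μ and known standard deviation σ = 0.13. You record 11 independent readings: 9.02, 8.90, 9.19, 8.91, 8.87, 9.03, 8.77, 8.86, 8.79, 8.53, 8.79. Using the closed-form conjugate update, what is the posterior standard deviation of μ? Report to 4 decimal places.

0.0392

For Normal data with known variance σ², a Normal(μ₀, σ₀²) prior on μ is conjugate. Posterior precision = 1/σ₀² + n/σ²; posterior mean is the precision-weighted average of μ₀ and x̄.
σ₀² = 1.20² = 1.44, σ² = 0.13² = 0.0169; σ² + n·σ₀² = 0.0169 + 11·1.44 = 15.8569.
Posterior precision = 1/σ₀² + n/σ² = 1/1.44 + 11/0.0169 = (σ² + n·σ₀²)/(σ₀²σ²) = 15.8569/(1.44·0.0169); posterior variance σₙ² = σ₀²σ²/(σ² + n·σ₀²) = 1.44·0.0169/15.8569 = 0.001535.
Posterior SD = √σₙ² = √(1.44·0.0169/15.8569) = 0.0392.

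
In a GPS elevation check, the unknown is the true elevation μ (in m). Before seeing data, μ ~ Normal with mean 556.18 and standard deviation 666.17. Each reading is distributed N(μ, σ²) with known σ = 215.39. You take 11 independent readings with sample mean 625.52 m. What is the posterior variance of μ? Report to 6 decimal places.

4177.827598

For Normal data with known variance σ², a Normal(μ₀, σ₀²) prior on μ is conjugate. Posterior precision = 1/σ₀² + n/σ²; posterior mean is the precision-weighted average of μ₀ and x̄.
σ₀² = 666.17² = 443782.4689, σ² = 215.39² = 46392.8521; σ² + n·σ₀² = 46392.8521 + 11·443782.4689 = 4928000.01.
Posterior precision = 1/σ₀² + n/σ² = 1/443782.4689 + 11/46392.8521 = (σ² + n·σ₀²)/(σ₀²σ²) = 4928000.01/(443782.4689·46392.8521); posterior variance σₙ² = σ₀²σ²/(σ² + n·σ₀²) = 443782.4689·46392.8521/4928000.01 = 4177.827598.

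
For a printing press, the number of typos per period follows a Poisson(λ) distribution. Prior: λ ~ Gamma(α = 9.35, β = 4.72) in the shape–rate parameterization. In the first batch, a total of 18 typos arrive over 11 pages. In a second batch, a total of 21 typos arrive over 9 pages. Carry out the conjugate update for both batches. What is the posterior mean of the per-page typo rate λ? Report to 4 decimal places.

1.9559

With a Gamma(shape α, rate β) prior, the Poisson likelihood is conjugate: the posterior is Gamma(α + ΣXᵢ, β + n).
After batch 1: Gamma(α+S, β+n) = Gamma(9.35+18, 4.72+11) = Gamma(27.35, 15.72).
After batch 2: Gamma(α+S, β+n) = Gamma(27.35+21, 15.72+9) = Gamma(48.35, 24.72).
Posterior mean = α/β = 48.35/24.72 = 1.9559.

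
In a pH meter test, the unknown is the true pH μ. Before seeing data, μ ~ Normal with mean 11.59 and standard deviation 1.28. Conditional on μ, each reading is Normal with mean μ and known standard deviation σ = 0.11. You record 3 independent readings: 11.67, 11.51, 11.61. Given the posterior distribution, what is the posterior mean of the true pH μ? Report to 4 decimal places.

For Normal data with known variance σ², a Normal(μ₀, σ₀²) prior on μ is conjugate. Posterior precision = 1/σ₀² + n/σ²; posterior mean is the precision-weighted average of μ₀ and x̄.
Σxᵢ = 11.67 + 11.51 + 11.61 = 34.79, so n·x̄ = 34.79.
σ₀² = 1.28² = 1.6384, σ² = 0.11² = 0.0121; σ² + n·σ₀² = 0.0121 + 3·1.6384 = 4.9273.
Posterior mean = (μ₀/σ₀² + n·x̄/σ²)/(1/σ₀² + n/σ²) = (σ²·μ₀ + σ₀²·n·x̄)/(σ² + n·σ₀²) = (0.0121·11.59 + 1.6384·34.79)/4.9273 = 57.140175/4.9273 = 11.5967.

11.5967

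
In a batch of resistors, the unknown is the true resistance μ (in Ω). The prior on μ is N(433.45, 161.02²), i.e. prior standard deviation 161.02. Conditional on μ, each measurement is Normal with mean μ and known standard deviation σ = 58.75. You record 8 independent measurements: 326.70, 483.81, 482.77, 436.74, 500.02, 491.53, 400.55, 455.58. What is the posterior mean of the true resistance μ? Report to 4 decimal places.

For Normal data with known variance σ², a Normal(μ₀, σ₀²) prior on μ is conjugate. Posterior precision = 1/σ₀² + n/σ²; posterior mean is the precision-weighted average of μ₀ and x̄.
Σxᵢ = 326.70 + 483.81 + 482.77 + 436.74 + 500.02 + 491.53 + 400.55 + 455.58 = 3577.7, so n·x̄ = 3577.7.
σ₀² = 161.02² = 25927.4404, σ² = 58.75² = 3451.5625; σ² + n·σ₀² = 3451.5625 + 8·25927.4404 = 210871.0857.
Posterior mean = (μ₀/σ₀² + n·x̄/σ²)/(1/σ₀² + n/σ²) = (σ²·μ₀ + σ₀²·n·x̄)/(σ² + n·σ₀²) = (3451.5625·433.45 + 25927.4404·3577.7)/210871.0857 = 94256683.284705/210871.0857 = 446.9872.

446.9872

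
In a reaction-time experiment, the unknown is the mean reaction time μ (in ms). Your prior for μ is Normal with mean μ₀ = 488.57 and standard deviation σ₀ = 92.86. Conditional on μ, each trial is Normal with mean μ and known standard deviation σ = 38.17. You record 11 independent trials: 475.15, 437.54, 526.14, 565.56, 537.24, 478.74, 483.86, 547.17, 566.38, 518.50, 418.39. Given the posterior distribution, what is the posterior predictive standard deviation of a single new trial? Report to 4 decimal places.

For Normal data with known variance σ², a Normal(μ₀, σ₀²) prior on μ is conjugate. Posterior precision = 1/σ₀² + n/σ²; posterior mean is the precision-weighted average of μ₀ and x̄.
σ₀² = 92.86² = 8622.9796, σ² = 38.17² = 1456.9489; σ² + n·σ₀² = 1456.9489 + 11·8622.9796 = 96309.7245.
Posterior precision = 1/σ₀² + n/σ² = 1/8622.9796 + 11/1456.9489 = (σ² + n·σ₀²)/(σ₀²σ²) = 96309.7245/(8622.9796·1456.9489); posterior variance σₙ² = σ₀²σ²/(σ² + n·σ₀²) = 8622.9796·1456.9489/96309.7245 = 130.446232.
Predictive variance for one new observation = σₙ² + σ² = 8622.9796·1456.9489/96309.7245 + 1456.9489 = σ²·(σ₀² + 96309.7245)/96309.7245 = 1456.9489·104932.7041/96309.7245 = 1587.395132; SD = √(1456.9489·104932.7041/96309.7245) = 39.8421.

39.8421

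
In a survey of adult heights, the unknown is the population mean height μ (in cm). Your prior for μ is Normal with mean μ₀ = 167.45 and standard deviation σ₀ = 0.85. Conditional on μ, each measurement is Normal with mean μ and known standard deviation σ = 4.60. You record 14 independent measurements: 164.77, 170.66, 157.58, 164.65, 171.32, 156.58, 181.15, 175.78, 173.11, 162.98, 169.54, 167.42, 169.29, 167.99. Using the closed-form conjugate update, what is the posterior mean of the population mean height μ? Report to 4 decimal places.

For Normal data with known variance σ², a Normal(μ₀, σ₀²) prior on μ is conjugate. Posterior precision = 1/σ₀² + n/σ²; posterior mean is the precision-weighted average of μ₀ and x̄.
Σxᵢ = 164.77 + 170.66 + 157.58 + 164.65 + 171.32 + 156.58 + 181.15 + 175.78 + 173.11 + 162.98 + 169.54 + 167.42 + 169.29 + 167.99 = 2352.82, so n·x̄ = 2352.82.
σ₀² = 0.85² = 0.7225, σ² = 4.60² = 21.16; σ² + n·σ₀² = 21.16 + 14·0.7225 = 31.275.
Posterior mean = (μ₀/σ₀² + n·x̄/σ²)/(1/σ₀² + n/σ²) = (σ²·μ₀ + σ₀²·n·x̄)/(σ² + n·σ₀²) = (21.16·167.45 + 0.7225·2352.82)/31.275 = 5243.15445/31.275 = 167.6468.

167.6468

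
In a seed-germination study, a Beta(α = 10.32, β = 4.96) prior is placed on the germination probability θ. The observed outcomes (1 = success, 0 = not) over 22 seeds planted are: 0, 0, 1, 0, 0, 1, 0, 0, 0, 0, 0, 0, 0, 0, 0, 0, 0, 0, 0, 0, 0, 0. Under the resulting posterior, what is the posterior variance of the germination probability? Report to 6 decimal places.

0.005780

The Beta prior is conjugate to a Binomial/Bernoulli likelihood; the update adds successes to α and failures to β.
Posterior: Beta(α+k, β+n−k) = Beta(10.32+2, 4.96+20) = Beta(12.32, 24.96).
Var = αβ/((α+β)²(α+β+1)) = 12.32·24.96/(37.28²·38.28) = 0.005780.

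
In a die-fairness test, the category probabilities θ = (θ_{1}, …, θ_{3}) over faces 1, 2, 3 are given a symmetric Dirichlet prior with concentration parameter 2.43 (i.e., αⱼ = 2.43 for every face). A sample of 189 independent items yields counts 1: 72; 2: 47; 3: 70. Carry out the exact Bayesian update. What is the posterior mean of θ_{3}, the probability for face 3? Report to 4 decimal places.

0.3690

The Dirichlet prior is conjugate to the Multinomial likelihood: each posterior αⱼ = prior αⱼ + observed count nⱼ.
Posterior concentration: (74.43, 49.43, 72.43), total = 196.29.
E[θ_{3}|data] = α_{3}/Σα = 72.43/196.29 = 0.3690.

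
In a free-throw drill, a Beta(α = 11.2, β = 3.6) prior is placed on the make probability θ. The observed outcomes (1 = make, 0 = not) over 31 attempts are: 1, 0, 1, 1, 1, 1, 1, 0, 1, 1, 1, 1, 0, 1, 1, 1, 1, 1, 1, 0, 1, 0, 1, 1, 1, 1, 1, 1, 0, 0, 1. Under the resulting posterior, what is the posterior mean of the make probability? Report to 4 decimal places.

The Beta prior is conjugate to a Binomial/Bernoulli likelihood; the update adds successes to α and failures to β.
Posterior: Beta(α+k, β+n−k) = Beta(11.2+24, 3.6+7) = Beta(35.2, 10.6).
Posterior mean = α/(α+β) = 35.2/45.8 = 0.7686.

0.7686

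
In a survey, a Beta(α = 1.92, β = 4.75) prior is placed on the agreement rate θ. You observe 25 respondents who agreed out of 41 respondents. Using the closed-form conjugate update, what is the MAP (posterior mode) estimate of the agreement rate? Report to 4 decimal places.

0.5675

The Beta prior is conjugate to a Binomial/Bernoulli likelihood; the update adds successes to α and failures to β.
Posterior: Beta(α+k, β+n−k) = Beta(1.92+25, 4.75+16) = Beta(26.92, 20.75).
Mode of Beta(a,b) for a,b>1 is (a−1)/(a+b−2) = 25.92/45.67 = 0.5675.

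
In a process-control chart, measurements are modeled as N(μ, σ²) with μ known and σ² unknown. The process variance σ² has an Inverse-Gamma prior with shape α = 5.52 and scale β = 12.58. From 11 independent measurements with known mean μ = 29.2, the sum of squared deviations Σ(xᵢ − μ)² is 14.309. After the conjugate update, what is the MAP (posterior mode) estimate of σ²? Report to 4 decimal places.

1.6418

With known mean μ and an Inverse-Gamma(α, β) prior on σ², the Normal likelihood is conjugate: posterior is Inv-Gamma(α + n/2, β + Σ(xᵢ−μ)²/2).
Posterior: Inv-Gamma(5.52 + 11/2, 12.58 + 14.309/2) = Inv-Gamma(11.02, 19.7345).
Mode = β/(α+1) = 19.7345/12.02 = 1.6418.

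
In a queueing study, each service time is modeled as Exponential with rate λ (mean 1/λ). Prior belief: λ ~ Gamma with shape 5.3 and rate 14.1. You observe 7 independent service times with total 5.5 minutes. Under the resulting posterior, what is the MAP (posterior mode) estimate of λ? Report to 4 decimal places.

0.5765

With a Gamma(shape α, rate β) prior on the exponential rate λ, the posterior after n observations with total T = Σxᵢ is Gamma(α+n, β+T).
Posterior: Gamma(5.3+7, 14.1+5.5) = Gamma(12.3, 19.6).
Mode = (α−1)/β = 0.5765.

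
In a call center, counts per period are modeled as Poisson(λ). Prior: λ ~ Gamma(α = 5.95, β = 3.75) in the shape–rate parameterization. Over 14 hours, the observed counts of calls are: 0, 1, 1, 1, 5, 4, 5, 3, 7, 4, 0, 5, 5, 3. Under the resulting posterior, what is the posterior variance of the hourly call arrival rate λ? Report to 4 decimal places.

0.1585

With a Gamma(shape α, rate β) prior, the Poisson likelihood is conjugate: the posterior is Gamma(α + ΣXᵢ, β + n).
Sum of counts S = 44 over n = 14 hours.
Posterior: Gamma(α+S, β+n) = Gamma(5.95+44, 3.75+14) = Gamma(49.95, 17.75).
Var = α/β² = 49.95/17.75² = 0.1585.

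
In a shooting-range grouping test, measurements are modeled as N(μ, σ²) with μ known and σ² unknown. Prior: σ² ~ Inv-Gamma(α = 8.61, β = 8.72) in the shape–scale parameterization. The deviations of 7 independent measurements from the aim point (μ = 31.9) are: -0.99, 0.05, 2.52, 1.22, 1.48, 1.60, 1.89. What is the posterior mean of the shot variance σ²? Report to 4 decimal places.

With known mean μ and an Inverse-Gamma(α, β) prior on σ², the Normal likelihood is conjugate: posterior is Inv-Gamma(α + n/2, β + Σ(xᵢ−μ)²/2).
Σ(xᵢ−μ)² = (-0.99)² + (0.05)² + (2.52)² + (1.22)² + (1.48)² + (1.60)² + (1.89)² = 17.1439.
Posterior: Inv-Gamma(8.61 + 7/2, 8.72 + 17.1439/2) = Inv-Gamma(12.11, 17.29195).
E[σ²|data] = β/(α−1) = 17.29195/11.11 = 1.5564.

1.5564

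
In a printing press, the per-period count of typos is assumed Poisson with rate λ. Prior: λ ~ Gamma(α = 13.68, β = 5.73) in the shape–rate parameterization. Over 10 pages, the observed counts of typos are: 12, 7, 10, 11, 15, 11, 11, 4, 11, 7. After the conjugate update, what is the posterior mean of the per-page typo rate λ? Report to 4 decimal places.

7.1634

With a Gamma(shape α, rate β) prior, the Poisson likelihood is conjugate: the posterior is Gamma(α + ΣXᵢ, β + n).
Sum of counts S = 99 over n = 10 pages.
Posterior: Gamma(α+S, β+n) = Gamma(13.68+99, 5.73+10) = Gamma(112.68, 15.73).
Posterior mean = α/β = 112.68/15.73 = 7.1634.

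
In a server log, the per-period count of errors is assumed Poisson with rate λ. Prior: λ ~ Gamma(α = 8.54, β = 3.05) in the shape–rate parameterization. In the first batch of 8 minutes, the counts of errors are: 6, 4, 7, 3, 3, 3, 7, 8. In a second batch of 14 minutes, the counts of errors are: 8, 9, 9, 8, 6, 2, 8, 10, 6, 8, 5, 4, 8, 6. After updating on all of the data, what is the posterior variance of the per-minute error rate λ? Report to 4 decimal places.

0.2335

With a Gamma(shape α, rate β) prior, the Poisson likelihood is conjugate: the posterior is Gamma(α + ΣXᵢ, β + n).
Batch 1: sum of counts S = 41 over n = 8 minutes.
After batch 1: Gamma(α+S, β+n) = Gamma(8.54+41, 3.05+8) = Gamma(49.54, 11.05).
Batch 2: sum of counts S = 97 over n = 14 minutes.
After batch 2: Gamma(α+S, β+n) = Gamma(49.54+97, 11.05+14) = Gamma(146.54, 25.05).
Var = α/β² = 146.54/25.05² = 0.2335.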